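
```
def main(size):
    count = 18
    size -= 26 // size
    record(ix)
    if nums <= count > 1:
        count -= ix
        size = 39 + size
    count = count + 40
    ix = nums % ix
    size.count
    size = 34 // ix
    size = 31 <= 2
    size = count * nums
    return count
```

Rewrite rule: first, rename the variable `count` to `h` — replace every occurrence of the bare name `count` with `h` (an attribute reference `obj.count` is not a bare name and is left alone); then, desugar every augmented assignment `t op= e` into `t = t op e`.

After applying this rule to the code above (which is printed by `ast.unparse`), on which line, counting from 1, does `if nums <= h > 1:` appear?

Transformed code:
def main(size):
    h = 18
    size = size - 26 // size
    record(ix)
    if nums <= h > 1:
        h = h - ix
        size = 39 + size
    h = h + 40
    ix = nums % ix
    size.count
    size = 34 // ix
    size = 31 <= 2
    size = h * nums
    return h

5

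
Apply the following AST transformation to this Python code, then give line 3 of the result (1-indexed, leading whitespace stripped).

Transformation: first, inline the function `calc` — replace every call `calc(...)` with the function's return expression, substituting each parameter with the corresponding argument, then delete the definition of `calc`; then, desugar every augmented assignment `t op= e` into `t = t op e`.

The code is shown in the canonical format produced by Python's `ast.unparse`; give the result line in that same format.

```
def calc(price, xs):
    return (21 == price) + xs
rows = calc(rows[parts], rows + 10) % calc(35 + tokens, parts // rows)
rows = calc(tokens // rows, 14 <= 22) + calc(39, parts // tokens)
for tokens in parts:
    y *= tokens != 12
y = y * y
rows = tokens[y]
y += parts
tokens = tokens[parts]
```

for tokens in parts:

Transformed code:
rows = ((21 == rows[parts]) + (rows + 10)) % ((21 == 35 + tokens) + parts // rows)
rows = (21 == tokens // rows) + (14 <= 22) + ((21 == 39) + parts // tokens)
for tokens in parts:
    y = y * (tokens != 12)
y = y * y
rows = tokens[y]
y = y + parts
tokens = tokens[parts]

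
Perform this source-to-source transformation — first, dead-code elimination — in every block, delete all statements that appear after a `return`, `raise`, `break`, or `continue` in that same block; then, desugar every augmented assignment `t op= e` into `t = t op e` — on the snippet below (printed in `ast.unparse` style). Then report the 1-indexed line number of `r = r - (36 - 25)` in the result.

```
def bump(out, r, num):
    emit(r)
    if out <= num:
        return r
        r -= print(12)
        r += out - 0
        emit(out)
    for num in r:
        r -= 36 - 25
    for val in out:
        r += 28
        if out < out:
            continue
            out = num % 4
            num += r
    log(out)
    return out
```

6

Transformed code:
def bump(out, r, num):
    emit(r)
    if out <= num:
        return r
    for num in r:
        r = r - (36 - 25)
    for val in out:
        r = r + 28
        if out < out:
            continue
    log(out)
    return out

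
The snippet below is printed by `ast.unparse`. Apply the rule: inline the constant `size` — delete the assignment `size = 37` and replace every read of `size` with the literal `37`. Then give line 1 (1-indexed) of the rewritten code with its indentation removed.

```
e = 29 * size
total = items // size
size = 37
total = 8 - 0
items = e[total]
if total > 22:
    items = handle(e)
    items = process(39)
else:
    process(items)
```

e = 29 * 37

Transformed code:
e = 29 * 37
total = items // 37
total = 8 - 0
items = e[total]
if total > 22:
    items = handle(e)
    items = process(39)
else:
    process(items)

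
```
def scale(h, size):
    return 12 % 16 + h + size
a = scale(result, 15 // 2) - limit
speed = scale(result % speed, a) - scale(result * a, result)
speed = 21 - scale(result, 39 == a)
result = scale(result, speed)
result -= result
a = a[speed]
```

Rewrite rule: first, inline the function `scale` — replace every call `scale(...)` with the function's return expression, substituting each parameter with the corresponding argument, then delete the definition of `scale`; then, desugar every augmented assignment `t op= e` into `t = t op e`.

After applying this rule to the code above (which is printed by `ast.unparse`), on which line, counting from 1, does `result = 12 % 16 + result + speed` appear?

Transformed code:
a = 12 % 16 + result + 15 // 2 - limit
speed = 12 % 16 + result % speed + a - (12 % 16 + result * a + result)
speed = 21 - (12 % 16 + result + (39 == a))
result = 12 % 16 + result + speed
result = result - result
a = a[speed]

4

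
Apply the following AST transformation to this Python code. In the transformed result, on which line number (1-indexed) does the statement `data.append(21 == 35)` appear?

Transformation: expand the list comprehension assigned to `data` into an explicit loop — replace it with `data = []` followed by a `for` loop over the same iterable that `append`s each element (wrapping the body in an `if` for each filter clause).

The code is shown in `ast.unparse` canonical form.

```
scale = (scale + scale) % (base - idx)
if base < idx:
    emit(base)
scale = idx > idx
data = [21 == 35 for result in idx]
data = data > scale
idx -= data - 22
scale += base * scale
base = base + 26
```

7

Transformed code:
scale = (scale + scale) % (base - idx)
if base < idx:
    emit(base)
scale = idx > idx
data = []
for result in idx:
    data.append(21 == 35)
data = data > scale
idx -= data - 22
scale += base * scale
base = base + 26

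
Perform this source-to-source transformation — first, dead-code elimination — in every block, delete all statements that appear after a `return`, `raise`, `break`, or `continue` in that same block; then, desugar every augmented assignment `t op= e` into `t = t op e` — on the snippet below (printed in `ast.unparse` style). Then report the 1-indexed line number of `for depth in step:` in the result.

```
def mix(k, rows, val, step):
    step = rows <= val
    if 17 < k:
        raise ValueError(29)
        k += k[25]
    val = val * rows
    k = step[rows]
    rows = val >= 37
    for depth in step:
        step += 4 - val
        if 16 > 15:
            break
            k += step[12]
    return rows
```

Transformed code:
def mix(k, rows, val, step):
    step = rows <= val
    if 17 < k:
        raise ValueError(29)
    val = val * rows
    k = step[rows]
    rows = val >= 37
    for depth in step:
        step = step + (4 - val)
        if 16 > 15:
            break
    return rows

8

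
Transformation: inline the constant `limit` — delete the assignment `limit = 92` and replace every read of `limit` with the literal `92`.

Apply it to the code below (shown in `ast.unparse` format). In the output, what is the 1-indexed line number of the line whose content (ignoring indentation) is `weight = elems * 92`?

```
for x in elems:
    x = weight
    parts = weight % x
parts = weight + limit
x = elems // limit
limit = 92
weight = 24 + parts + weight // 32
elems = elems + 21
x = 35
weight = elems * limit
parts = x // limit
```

9

Transformed code:
for x in elems:
    x = weight
    parts = weight % x
parts = weight + 92
x = elems // 92
weight = 24 + parts + weight // 32
elems = elems + 21
x = 35
weight = elems * 92
parts = x // 92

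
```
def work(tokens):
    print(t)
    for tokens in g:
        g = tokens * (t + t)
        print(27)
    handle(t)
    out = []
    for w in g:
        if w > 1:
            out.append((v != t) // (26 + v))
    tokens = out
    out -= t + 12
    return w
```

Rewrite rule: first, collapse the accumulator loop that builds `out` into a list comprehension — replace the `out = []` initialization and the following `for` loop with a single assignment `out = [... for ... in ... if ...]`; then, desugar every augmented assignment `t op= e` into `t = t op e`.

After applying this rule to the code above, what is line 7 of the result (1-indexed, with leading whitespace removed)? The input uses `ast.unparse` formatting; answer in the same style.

out = [(v != t) // (26 + v) for w in g if w > 1]

Transformed code:
def work(tokens):
    print(t)
    for tokens in g:
        g = tokens * (t + t)
        print(27)
    handle(t)
    out = [(v != t) // (26 + v) for w in g if w > 1]
    tokens = out
    out = out - (t + 12)
    return w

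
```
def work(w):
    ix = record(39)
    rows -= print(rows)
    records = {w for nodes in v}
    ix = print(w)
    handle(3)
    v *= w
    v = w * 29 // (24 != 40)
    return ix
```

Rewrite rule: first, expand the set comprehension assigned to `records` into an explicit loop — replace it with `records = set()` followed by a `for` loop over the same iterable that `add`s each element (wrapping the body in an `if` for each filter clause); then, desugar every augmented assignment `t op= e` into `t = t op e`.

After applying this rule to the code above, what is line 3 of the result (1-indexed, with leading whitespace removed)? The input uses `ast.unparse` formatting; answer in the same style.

rows = rows - print(rows)

Transformed code:
def work(w):
    ix = record(39)
    rows = rows - print(rows)
    records = set()
    for nodes in v:
        records.add(w)
    ix = print(w)
    handle(3)
    v = v * w
    v = w * 29 // (24 != 40)
    return ix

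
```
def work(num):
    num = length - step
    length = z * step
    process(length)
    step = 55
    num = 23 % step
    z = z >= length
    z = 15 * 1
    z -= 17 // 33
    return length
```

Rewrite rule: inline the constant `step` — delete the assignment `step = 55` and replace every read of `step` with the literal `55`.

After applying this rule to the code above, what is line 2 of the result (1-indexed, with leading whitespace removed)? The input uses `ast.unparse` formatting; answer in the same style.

Transformed code:
def work(num):
    num = length - 55
    length = z * 55
    process(length)
    num = 23 % 55
    z = z >= length
    z = 15 * 1
    z -= 17 // 33
    return length

num = length - 55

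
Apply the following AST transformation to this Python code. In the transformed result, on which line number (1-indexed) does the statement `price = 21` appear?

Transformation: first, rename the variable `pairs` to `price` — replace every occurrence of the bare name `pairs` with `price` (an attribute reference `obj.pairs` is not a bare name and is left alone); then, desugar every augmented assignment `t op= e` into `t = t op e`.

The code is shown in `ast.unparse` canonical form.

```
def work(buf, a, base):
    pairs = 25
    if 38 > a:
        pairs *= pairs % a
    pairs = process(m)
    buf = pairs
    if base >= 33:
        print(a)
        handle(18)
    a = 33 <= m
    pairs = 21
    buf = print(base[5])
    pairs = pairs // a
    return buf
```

11

Transformed code:
def work(buf, a, base):
    price = 25
    if 38 > a:
        price = price * (price % a)
    price = process(m)
    buf = price
    if base >= 33:
        print(a)
        handle(18)
    a = 33 <= m
    price = 21
    buf = print(base[5])
    price = price // a
    return buf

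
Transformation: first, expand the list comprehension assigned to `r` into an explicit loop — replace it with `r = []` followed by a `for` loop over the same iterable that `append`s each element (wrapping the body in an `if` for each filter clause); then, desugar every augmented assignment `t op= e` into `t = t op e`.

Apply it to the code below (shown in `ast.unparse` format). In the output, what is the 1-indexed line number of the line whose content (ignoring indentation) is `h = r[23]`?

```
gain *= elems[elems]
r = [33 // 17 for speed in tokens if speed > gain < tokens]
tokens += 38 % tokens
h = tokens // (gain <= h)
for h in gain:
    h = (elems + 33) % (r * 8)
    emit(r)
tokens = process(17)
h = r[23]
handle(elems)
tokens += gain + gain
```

Transformed code:
gain = gain * elems[elems]
r = []
for speed in tokens:
    if speed > gain < tokens:
        r.append(33 // 17)
tokens = tokens + 38 % tokens
h = tokens // (gain <= h)
for h in gain:
    h = (elems + 33) % (r * 8)
    emit(r)
tokens = process(17)
h = r[23]
handle(elems)
tokens = tokens + (gain + gain)

12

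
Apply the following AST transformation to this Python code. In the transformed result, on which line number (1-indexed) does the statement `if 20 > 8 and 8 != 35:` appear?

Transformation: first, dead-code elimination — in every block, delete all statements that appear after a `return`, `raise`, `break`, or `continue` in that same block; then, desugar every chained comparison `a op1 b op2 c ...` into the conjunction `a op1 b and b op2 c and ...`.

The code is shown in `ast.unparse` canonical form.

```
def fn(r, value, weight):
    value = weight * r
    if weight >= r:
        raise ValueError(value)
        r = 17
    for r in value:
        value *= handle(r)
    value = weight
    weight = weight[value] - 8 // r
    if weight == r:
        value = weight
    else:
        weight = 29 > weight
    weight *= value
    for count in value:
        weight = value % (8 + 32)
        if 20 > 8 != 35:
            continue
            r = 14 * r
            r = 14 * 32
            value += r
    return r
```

Transformed code:
def fn(r, value, weight):
    value = weight * r
    if weight >= r:
        raise ValueError(value)
    for r in value:
        value *= handle(r)
    value = weight
    weight = weight[value] - 8 // r
    if weight == r:
        value = weight
    else:
        weight = 29 > weight
    weight *= value
    for count in value:
        weight = value % (8 + 32)
        if 20 > 8 and 8 != 35:
            continue
    return r

16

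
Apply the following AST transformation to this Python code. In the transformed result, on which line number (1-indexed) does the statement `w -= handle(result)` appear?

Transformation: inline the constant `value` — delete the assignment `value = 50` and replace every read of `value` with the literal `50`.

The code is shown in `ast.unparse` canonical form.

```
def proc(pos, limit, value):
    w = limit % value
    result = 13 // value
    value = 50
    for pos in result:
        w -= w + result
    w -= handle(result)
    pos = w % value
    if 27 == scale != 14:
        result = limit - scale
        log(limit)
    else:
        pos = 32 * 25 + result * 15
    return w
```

6

Transformed code:
def proc(pos, limit, value):
    w = limit % 50
    result = 13 // 50
    for pos in result:
        w -= w + result
    w -= handle(result)
    pos = w % 50
    if 27 == scale != 14:
        result = limit - scale
        log(limit)
    else:
        pos = 32 * 25 + result * 15
    return w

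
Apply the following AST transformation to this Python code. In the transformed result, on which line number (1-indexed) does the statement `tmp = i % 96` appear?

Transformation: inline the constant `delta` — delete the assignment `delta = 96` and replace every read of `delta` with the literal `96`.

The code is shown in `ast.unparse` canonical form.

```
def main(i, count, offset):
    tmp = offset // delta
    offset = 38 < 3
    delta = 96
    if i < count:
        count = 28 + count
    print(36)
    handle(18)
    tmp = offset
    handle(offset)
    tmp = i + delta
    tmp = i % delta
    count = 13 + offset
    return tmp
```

Transformed code:
def main(i, count, offset):
    tmp = offset // 96
    offset = 38 < 3
    if i < count:
        count = 28 + count
    print(36)
    handle(18)
    tmp = offset
    handle(offset)
    tmp = i + 96
    tmp = i % 96
    count = 13 + offset
    return tmp

11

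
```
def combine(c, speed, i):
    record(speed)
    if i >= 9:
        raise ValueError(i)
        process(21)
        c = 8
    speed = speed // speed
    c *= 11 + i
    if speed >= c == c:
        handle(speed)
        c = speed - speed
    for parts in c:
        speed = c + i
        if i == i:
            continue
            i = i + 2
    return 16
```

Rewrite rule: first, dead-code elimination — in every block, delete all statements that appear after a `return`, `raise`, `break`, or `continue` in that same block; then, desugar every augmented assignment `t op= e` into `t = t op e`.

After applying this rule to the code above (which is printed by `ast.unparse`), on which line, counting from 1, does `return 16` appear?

Transformed code:
def combine(c, speed, i):
    record(speed)
    if i >= 9:
        raise ValueError(i)
    speed = speed // speed
    c = c * (11 + i)
    if speed >= c == c:
        handle(speed)
        c = speed - speed
    for parts in c:
        speed = c + i
        if i == i:
            continue
    return 16

14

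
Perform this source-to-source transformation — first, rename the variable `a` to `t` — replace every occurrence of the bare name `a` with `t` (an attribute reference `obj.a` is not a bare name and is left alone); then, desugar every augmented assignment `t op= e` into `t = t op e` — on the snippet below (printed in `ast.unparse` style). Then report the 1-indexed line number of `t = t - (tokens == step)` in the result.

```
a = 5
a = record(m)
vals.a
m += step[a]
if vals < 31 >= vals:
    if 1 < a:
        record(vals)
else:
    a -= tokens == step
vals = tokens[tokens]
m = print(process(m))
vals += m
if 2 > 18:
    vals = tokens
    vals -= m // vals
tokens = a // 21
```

9

Transformed code:
t = 5
t = record(m)
vals.a
m = m + step[t]
if vals < 31 >= vals:
    if 1 < t:
        record(vals)
else:
    t = t - (tokens == step)
vals = tokens[tokens]
m = print(process(m))
vals = vals + m
if 2 > 18:
    vals = tokens
    vals = vals - m // vals
tokens = t // 21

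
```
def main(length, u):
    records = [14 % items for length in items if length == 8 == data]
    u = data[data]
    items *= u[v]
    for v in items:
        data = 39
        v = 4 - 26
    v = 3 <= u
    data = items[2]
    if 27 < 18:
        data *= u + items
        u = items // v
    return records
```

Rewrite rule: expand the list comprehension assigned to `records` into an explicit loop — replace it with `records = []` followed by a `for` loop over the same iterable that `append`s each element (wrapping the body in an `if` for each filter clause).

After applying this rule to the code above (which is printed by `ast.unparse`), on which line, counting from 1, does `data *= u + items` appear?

14

Transformed code:
def main(length, u):
    records = []
    for length in items:
        if length == 8 == data:
            records.append(14 % items)
    u = data[data]
    items *= u[v]
    for v in items:
        data = 39
        v = 4 - 26
    v = 3 <= u
    data = items[2]
    if 27 < 18:
        data *= u + items
        u = items // v
    return records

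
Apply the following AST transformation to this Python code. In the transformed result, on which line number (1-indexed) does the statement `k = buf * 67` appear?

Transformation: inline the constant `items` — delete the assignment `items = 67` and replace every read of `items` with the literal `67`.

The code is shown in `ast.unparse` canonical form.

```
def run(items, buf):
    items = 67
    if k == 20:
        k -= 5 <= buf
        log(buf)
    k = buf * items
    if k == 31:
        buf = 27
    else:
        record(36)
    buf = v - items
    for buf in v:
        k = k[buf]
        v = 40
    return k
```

Transformed code:
def run(items, buf):
    if k == 20:
        k -= 5 <= buf
        log(buf)
    k = buf * 67
    if k == 31:
        buf = 27
    else:
        record(36)
    buf = v - 67
    for buf in v:
        k = k[buf]
        v = 40
    return k

5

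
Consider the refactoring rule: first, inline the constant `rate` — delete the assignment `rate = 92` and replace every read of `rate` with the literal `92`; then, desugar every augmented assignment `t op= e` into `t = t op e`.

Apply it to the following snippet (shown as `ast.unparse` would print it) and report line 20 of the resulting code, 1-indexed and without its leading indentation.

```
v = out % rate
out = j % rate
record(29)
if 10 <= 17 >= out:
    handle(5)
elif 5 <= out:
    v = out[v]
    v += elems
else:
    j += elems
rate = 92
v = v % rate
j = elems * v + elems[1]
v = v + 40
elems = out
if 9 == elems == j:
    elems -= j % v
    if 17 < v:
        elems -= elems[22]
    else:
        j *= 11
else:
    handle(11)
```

Transformed code:
v = out % 92
out = j % 92
record(29)
if 10 <= 17 >= out:
    handle(5)
elif 5 <= out:
    v = out[v]
    v = v + elems
else:
    j = j + elems
v = v % 92
j = elems * v + elems[1]
v = v + 40
elems = out
if 9 == elems == j:
    elems = elems - j % v
    if 17 < v:
        elems = elems - elems[22]
    else:
        j = j * 11
else:
    handle(11)

j = j * 11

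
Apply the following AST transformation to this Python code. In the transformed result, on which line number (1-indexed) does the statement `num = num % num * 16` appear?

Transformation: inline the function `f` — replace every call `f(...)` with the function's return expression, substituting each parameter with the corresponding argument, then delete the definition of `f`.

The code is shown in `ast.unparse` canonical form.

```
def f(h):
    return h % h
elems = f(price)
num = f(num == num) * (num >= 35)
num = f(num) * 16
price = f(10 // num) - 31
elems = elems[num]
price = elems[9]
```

3

Transformed code:
elems = price % price
num = (num == num) % (num == num) * (num >= 35)
num = num % num * 16
price = 10 // num % (10 // num) - 31
elems = elems[num]
price = elems[9]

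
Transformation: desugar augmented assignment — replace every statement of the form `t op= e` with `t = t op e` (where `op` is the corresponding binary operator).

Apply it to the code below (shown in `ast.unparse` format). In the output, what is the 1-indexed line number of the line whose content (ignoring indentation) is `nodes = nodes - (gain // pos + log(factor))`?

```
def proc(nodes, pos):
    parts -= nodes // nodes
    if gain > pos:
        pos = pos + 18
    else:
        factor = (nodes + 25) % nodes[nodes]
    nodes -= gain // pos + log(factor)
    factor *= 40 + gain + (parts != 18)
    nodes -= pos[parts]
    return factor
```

7

Transformed code:
def proc(nodes, pos):
    parts = parts - nodes // nodes
    if gain > pos:
        pos = pos + 18
    else:
        factor = (nodes + 25) % nodes[nodes]
    nodes = nodes - (gain // pos + log(factor))
    factor = factor * (40 + gain + (parts != 18))
    nodes = nodes - pos[parts]
    return factor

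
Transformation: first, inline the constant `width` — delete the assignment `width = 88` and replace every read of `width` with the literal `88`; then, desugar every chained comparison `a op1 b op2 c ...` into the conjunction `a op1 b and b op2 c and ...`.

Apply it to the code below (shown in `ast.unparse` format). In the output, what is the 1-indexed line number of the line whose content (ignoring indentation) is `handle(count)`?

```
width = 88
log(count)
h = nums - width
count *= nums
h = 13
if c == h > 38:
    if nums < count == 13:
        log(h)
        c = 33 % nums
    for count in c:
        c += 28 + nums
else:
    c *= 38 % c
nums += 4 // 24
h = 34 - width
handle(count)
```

Transformed code:
log(count)
h = nums - 88
count *= nums
h = 13
if c == h and h > 38:
    if nums < count and count == 13:
        log(h)
        c = 33 % nums
    for count in c:
        c += 28 + nums
else:
    c *= 38 % c
nums += 4 // 24
h = 34 - 88
handle(count)

15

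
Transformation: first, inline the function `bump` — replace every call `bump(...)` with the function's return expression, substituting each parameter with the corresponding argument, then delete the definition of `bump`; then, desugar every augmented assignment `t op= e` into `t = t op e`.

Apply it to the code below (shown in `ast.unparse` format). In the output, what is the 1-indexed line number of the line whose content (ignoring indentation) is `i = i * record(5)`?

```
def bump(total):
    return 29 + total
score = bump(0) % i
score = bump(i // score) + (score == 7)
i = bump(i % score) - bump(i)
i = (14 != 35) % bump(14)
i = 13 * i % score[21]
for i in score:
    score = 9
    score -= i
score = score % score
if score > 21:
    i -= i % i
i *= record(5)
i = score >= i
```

Transformed code:
score = (29 + 0) % i
score = 29 + i // score + (score == 7)
i = 29 + i % score - (29 + i)
i = (14 != 35) % (29 + 14)
i = 13 * i % score[21]
for i in score:
    score = 9
    score = score - i
score = score % score
if score > 21:
    i = i - i % i
i = i * record(5)
i = score >= i

12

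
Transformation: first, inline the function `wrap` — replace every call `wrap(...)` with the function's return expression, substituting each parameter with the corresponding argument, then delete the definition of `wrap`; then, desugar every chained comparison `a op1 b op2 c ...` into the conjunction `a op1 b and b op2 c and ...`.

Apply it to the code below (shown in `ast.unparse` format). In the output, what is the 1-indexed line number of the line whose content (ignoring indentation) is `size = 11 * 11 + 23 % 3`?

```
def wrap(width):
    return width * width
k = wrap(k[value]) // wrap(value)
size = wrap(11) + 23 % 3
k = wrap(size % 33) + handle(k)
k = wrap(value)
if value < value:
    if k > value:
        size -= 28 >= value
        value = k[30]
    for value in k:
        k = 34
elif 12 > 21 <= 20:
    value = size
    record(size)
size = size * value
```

2

Transformed code:
k = k[value] * k[value] // (value * value)
size = 11 * 11 + 23 % 3
k = size % 33 * (size % 33) + handle(k)
k = value * value
if value < value:
    if k > value:
        size -= 28 >= value
        value = k[30]
    for value in k:
        k = 34
elif 12 > 21 and 21 <= 20:
    value = size
    record(size)
size = size * value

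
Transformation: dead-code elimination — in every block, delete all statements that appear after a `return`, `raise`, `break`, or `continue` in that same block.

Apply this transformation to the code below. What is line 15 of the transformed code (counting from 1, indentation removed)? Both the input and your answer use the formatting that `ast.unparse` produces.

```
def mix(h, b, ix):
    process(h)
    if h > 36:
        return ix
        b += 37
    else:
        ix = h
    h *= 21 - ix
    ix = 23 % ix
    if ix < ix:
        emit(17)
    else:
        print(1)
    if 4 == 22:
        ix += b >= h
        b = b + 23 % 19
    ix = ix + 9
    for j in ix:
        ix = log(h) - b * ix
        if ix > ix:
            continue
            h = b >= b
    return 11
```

b = b + 23 % 19

Transformed code:
def mix(h, b, ix):
    process(h)
    if h > 36:
        return ix
    else:
        ix = h
    h *= 21 - ix
    ix = 23 % ix
    if ix < ix:
        emit(17)
    else:
        print(1)
    if 4 == 22:
        ix += b >= h
        b = b + 23 % 19
    ix = ix + 9
    for j in ix:
        ix = log(h) - b * ix
        if ix > ix:
            continue
    return 11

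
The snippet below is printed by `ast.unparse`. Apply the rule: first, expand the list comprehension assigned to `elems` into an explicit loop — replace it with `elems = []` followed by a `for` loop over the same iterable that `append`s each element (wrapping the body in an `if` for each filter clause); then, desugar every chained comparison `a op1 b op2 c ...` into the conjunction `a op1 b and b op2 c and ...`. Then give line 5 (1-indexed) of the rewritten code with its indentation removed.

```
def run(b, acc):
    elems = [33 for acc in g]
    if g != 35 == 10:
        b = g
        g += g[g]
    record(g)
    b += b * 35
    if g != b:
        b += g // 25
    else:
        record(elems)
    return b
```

Transformed code:
def run(b, acc):
    elems = []
    for acc in g:
        elems.append(33)
    if g != 35 and 35 == 10:
        b = g
        g += g[g]
    record(g)
    b += b * 35
    if g != b:
        b += g // 25
    else:
        record(elems)
    return b

if g != 35 and 35 == 10:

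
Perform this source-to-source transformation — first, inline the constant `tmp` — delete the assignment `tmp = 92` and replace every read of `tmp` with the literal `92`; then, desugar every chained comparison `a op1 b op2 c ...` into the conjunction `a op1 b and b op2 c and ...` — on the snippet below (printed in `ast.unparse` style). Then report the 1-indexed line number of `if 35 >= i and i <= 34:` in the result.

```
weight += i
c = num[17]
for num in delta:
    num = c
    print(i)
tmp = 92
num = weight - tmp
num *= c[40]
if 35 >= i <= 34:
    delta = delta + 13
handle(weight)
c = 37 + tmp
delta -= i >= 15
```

8

Transformed code:
weight += i
c = num[17]
for num in delta:
    num = c
    print(i)
num = weight - 92
num *= c[40]
if 35 >= i and i <= 34:
    delta = delta + 13
handle(weight)
c = 37 + 92
delta -= i >= 15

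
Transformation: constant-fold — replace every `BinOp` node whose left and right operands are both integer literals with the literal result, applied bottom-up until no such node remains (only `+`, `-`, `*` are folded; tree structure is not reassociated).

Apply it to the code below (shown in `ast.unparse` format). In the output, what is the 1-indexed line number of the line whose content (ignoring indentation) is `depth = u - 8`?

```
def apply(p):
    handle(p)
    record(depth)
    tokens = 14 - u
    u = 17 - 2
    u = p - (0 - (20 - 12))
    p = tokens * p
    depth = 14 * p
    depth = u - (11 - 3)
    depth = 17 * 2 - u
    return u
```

Transformed code:
def apply(p):
    handle(p)
    record(depth)
    tokens = 14 - u
    u = 15
    u = p - -8
    p = tokens * p
    depth = 14 * p
    depth = u - 8
    depth = 34 - u
    return u

9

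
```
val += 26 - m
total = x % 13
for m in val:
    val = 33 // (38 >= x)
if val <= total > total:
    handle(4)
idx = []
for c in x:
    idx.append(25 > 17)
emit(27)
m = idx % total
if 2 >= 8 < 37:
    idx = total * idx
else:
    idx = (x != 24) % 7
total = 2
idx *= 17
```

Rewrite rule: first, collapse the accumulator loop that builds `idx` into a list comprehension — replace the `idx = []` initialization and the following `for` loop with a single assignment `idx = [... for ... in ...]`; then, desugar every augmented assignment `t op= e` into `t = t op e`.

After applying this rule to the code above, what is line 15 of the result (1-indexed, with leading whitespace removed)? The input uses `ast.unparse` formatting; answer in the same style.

Transformed code:
val = val + (26 - m)
total = x % 13
for m in val:
    val = 33 // (38 >= x)
if val <= total > total:
    handle(4)
idx = [25 > 17 for c in x]
emit(27)
m = idx % total
if 2 >= 8 < 37:
    idx = total * idx
else:
    idx = (x != 24) % 7
total = 2
idx = idx * 17

idx = idx * 17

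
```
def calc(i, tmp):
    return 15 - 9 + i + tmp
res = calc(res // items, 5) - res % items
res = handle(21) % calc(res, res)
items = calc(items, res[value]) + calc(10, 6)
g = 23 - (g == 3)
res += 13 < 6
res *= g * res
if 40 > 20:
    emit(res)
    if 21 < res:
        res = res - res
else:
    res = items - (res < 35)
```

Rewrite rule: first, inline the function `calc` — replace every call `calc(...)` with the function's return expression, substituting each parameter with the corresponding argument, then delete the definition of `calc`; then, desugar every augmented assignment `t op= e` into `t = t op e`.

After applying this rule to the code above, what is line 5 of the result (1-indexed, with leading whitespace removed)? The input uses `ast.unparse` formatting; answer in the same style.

Transformed code:
res = 15 - 9 + res // items + 5 - res % items
res = handle(21) % (15 - 9 + res + res)
items = 15 - 9 + items + res[value] + (15 - 9 + 10 + 6)
g = 23 - (g == 3)
res = res + (13 < 6)
res = res * (g * res)
if 40 > 20:
    emit(res)
    if 21 < res:
        res = res - res
else:
    res = items - (res < 35)

res = res + (13 < 6)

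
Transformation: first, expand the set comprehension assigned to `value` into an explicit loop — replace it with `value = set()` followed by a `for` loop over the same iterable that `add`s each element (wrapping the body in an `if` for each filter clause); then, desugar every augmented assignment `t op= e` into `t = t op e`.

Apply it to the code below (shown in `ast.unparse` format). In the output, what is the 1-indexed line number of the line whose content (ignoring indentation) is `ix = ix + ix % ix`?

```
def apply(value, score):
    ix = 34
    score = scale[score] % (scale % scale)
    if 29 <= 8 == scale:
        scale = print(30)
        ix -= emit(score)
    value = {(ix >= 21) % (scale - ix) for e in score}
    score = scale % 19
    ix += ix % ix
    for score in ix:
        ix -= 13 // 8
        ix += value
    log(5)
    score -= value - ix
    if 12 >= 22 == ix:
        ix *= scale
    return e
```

Transformed code:
def apply(value, score):
    ix = 34
    score = scale[score] % (scale % scale)
    if 29 <= 8 == scale:
        scale = print(30)
        ix = ix - emit(score)
    value = set()
    for e in score:
        value.add((ix >= 21) % (scale - ix))
    score = scale % 19
    ix = ix + ix % ix
    for score in ix:
        ix = ix - 13 // 8
        ix = ix + value
    log(5)
    score = score - (value - ix)
    if 12 >= 22 == ix:
        ix = ix * scale
    return e

11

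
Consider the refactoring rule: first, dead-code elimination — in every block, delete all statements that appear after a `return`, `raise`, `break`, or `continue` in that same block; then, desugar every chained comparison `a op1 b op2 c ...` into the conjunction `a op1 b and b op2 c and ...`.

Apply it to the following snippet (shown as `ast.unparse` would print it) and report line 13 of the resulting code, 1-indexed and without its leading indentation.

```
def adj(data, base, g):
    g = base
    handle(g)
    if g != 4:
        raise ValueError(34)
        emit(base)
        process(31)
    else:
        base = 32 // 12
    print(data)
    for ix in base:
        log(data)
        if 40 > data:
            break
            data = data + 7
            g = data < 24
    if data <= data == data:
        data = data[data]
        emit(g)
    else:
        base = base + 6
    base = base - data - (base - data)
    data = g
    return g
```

Transformed code:
def adj(data, base, g):
    g = base
    handle(g)
    if g != 4:
        raise ValueError(34)
    else:
        base = 32 // 12
    print(data)
    for ix in base:
        log(data)
        if 40 > data:
            break
    if data <= data and data == data:
        data = data[data]
        emit(g)
    else:
        base = base + 6
    base = base - data - (base - data)
    data = g
    return g

if data <= data and data == data:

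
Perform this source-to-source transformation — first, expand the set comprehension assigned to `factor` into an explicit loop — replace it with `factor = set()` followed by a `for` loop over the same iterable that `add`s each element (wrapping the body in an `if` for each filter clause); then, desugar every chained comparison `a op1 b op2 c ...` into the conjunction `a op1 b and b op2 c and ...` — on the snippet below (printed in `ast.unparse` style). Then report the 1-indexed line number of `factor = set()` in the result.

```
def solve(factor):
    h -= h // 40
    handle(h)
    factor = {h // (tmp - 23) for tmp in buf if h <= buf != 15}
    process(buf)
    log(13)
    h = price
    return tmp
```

Transformed code:
def solve(factor):
    h -= h // 40
    handle(h)
    factor = set()
    for tmp in buf:
        if h <= buf and buf != 15:
            factor.add(h // (tmp - 23))
    process(buf)
    log(13)
    h = price
    return tmp

4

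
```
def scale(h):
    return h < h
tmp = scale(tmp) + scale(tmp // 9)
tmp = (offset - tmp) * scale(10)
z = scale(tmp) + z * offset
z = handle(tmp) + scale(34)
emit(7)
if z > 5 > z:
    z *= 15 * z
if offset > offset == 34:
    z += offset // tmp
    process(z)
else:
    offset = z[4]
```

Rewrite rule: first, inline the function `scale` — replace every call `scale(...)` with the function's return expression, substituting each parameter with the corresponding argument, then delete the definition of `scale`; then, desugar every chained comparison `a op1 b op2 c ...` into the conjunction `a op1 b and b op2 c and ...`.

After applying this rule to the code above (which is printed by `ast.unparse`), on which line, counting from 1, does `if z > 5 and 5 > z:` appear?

6

Transformed code:
tmp = (tmp < tmp) + (tmp // 9 < tmp // 9)
tmp = (offset - tmp) * (10 < 10)
z = (tmp < tmp) + z * offset
z = handle(tmp) + (34 < 34)
emit(7)
if z > 5 and 5 > z:
    z *= 15 * z
if offset > offset and offset == 34:
    z += offset // tmp
    process(z)
else:
    offset = z[4]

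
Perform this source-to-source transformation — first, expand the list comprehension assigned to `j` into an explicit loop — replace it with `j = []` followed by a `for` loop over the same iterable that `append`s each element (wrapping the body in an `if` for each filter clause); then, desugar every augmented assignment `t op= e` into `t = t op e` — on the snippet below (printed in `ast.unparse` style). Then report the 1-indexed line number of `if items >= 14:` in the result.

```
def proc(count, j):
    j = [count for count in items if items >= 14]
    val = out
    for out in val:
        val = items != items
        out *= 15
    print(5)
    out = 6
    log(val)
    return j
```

4

Transformed code:
def proc(count, j):
    j = []
    for count in items:
        if items >= 14:
            j.append(count)
    val = out
    for out in val:
        val = items != items
        out = out * 15
    print(5)
    out = 6
    log(val)
    return j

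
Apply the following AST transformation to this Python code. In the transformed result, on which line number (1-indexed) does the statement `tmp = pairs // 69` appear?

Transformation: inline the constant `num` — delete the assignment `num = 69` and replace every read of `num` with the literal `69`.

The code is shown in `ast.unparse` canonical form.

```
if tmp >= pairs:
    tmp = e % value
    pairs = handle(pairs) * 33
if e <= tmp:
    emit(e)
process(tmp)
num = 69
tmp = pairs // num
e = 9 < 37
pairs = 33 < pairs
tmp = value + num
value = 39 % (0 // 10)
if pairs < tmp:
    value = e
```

7

Transformed code:
if tmp >= pairs:
    tmp = e % value
    pairs = handle(pairs) * 33
if e <= tmp:
    emit(e)
process(tmp)
tmp = pairs // 69
e = 9 < 37
pairs = 33 < pairs
tmp = value + 69
value = 39 % (0 // 10)
if pairs < tmp:
    value = e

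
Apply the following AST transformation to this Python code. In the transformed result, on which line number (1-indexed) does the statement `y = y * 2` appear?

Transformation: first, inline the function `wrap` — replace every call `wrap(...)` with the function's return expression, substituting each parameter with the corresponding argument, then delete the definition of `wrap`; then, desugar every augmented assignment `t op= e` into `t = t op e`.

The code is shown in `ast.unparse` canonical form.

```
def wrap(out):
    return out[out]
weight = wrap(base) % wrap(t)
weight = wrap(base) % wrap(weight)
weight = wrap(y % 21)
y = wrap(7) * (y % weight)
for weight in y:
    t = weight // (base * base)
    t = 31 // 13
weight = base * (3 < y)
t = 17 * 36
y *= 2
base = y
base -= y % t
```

10

Transformed code:
weight = base[base] % t[t]
weight = base[base] % weight[weight]
weight = (y % 21)[y % 21]
y = 7[7] * (y % weight)
for weight in y:
    t = weight // (base * base)
    t = 31 // 13
weight = base * (3 < y)
t = 17 * 36
y = y * 2
base = y
base = base - y % t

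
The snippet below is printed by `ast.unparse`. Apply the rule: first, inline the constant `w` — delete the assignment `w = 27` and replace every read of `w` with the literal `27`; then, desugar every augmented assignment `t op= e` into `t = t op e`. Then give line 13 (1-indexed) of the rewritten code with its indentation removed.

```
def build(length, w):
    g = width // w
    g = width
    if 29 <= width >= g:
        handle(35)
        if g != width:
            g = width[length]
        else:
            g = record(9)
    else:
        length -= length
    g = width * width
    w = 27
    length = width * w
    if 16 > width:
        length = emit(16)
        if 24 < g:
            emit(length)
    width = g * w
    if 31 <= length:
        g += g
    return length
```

length = width * 27

Transformed code:
def build(length, w):
    g = width // 27
    g = width
    if 29 <= width >= g:
        handle(35)
        if g != width:
            g = width[length]
        else:
            g = record(9)
    else:
        length = length - length
    g = width * width
    length = width * 27
    if 16 > width:
        length = emit(16)
        if 24 < g:
            emit(length)
    width = g * 27
    if 31 <= length:
        g = g + g
    return length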